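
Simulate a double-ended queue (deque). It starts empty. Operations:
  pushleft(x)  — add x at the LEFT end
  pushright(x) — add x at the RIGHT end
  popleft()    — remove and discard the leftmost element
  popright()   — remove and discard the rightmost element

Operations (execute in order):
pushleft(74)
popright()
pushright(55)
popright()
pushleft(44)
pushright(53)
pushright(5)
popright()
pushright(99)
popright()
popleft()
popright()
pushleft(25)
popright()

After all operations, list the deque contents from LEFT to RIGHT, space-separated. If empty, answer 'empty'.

Answer: empty

Derivation:
pushleft(74): [74]
popright(): []
pushright(55): [55]
popright(): []
pushleft(44): [44]
pushright(53): [44, 53]
pushright(5): [44, 53, 5]
popright(): [44, 53]
pushright(99): [44, 53, 99]
popright(): [44, 53]
popleft(): [53]
popright(): []
pushleft(25): [25]
popright(): []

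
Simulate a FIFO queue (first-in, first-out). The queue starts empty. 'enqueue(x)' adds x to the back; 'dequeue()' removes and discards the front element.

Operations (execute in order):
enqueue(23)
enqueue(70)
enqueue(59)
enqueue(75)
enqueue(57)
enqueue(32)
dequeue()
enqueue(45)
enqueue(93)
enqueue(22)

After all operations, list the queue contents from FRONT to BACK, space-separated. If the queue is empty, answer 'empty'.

enqueue(23): [23]
enqueue(70): [23, 70]
enqueue(59): [23, 70, 59]
enqueue(75): [23, 70, 59, 75]
enqueue(57): [23, 70, 59, 75, 57]
enqueue(32): [23, 70, 59, 75, 57, 32]
dequeue(): [70, 59, 75, 57, 32]
enqueue(45): [70, 59, 75, 57, 32, 45]
enqueue(93): [70, 59, 75, 57, 32, 45, 93]
enqueue(22): [70, 59, 75, 57, 32, 45, 93, 22]

Answer: 70 59 75 57 32 45 93 22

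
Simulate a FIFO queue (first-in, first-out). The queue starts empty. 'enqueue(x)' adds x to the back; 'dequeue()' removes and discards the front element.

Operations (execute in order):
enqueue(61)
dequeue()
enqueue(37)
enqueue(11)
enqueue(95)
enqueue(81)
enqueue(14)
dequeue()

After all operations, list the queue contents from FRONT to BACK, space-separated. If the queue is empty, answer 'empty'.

Answer: 11 95 81 14

Derivation:
enqueue(61): [61]
dequeue(): []
enqueue(37): [37]
enqueue(11): [37, 11]
enqueue(95): [37, 11, 95]
enqueue(81): [37, 11, 95, 81]
enqueue(14): [37, 11, 95, 81, 14]
dequeue(): [11, 95, 81, 14]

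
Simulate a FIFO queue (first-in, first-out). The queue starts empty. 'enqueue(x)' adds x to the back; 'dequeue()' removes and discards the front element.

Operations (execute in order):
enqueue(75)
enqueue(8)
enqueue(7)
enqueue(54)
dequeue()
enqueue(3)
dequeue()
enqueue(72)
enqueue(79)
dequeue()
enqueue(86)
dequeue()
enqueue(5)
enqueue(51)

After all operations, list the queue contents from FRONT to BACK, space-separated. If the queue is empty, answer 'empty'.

Answer: 3 72 79 86 5 51

Derivation:
enqueue(75): [75]
enqueue(8): [75, 8]
enqueue(7): [75, 8, 7]
enqueue(54): [75, 8, 7, 54]
dequeue(): [8, 7, 54]
enqueue(3): [8, 7, 54, 3]
dequeue(): [7, 54, 3]
enqueue(72): [7, 54, 3, 72]
enqueue(79): [7, 54, 3, 72, 79]
dequeue(): [54, 3, 72, 79]
enqueue(86): [54, 3, 72, 79, 86]
dequeue(): [3, 72, 79, 86]
enqueue(5): [3, 72, 79, 86, 5]
enqueue(51): [3, 72, 79, 86, 5, 51]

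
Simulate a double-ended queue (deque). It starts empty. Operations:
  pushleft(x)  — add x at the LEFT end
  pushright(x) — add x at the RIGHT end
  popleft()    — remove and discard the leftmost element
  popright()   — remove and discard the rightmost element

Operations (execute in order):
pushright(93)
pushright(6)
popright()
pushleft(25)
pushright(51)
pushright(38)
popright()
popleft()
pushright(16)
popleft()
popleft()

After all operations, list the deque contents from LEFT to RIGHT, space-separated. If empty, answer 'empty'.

Answer: 16

Derivation:
pushright(93): [93]
pushright(6): [93, 6]
popright(): [93]
pushleft(25): [25, 93]
pushright(51): [25, 93, 51]
pushright(38): [25, 93, 51, 38]
popright(): [25, 93, 51]
popleft(): [93, 51]
pushright(16): [93, 51, 16]
popleft(): [51, 16]
popleft(): [16]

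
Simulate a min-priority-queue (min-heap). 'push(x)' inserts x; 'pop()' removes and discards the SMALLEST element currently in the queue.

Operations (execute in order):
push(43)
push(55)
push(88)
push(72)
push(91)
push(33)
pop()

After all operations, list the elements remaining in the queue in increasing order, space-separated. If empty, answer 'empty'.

Answer: 43 55 72 88 91

Derivation:
push(43): heap contents = [43]
push(55): heap contents = [43, 55]
push(88): heap contents = [43, 55, 88]
push(72): heap contents = [43, 55, 72, 88]
push(91): heap contents = [43, 55, 72, 88, 91]
push(33): heap contents = [33, 43, 55, 72, 88, 91]
pop() → 33: heap contents = [43, 55, 72, 88, 91]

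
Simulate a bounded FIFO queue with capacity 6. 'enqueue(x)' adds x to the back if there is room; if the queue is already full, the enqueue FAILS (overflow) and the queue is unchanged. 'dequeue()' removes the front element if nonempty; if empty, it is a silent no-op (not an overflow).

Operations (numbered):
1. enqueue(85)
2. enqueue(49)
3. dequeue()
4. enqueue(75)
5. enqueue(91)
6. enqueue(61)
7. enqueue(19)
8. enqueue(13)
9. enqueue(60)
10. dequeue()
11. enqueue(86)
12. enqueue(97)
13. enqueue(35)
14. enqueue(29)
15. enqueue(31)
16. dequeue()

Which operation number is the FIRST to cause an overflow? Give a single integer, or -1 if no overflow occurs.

Answer: 9

Derivation:
1. enqueue(85): size=1
2. enqueue(49): size=2
3. dequeue(): size=1
4. enqueue(75): size=2
5. enqueue(91): size=3
6. enqueue(61): size=4
7. enqueue(19): size=5
8. enqueue(13): size=6
9. enqueue(60): size=6=cap → OVERFLOW (fail)
10. dequeue(): size=5
11. enqueue(86): size=6
12. enqueue(97): size=6=cap → OVERFLOW (fail)
13. enqueue(35): size=6=cap → OVERFLOW (fail)
14. enqueue(29): size=6=cap → OVERFLOW (fail)
15. enqueue(31): size=6=cap → OVERFLOW (fail)
16. dequeue(): size=5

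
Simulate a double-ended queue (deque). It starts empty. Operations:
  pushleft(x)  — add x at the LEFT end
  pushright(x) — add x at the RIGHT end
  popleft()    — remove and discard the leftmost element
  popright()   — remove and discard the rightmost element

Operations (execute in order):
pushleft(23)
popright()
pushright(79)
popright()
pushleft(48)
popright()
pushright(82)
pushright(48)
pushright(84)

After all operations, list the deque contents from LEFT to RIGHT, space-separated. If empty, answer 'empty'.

Answer: 82 48 84

Derivation:
pushleft(23): [23]
popright(): []
pushright(79): [79]
popright(): []
pushleft(48): [48]
popright(): []
pushright(82): [82]
pushright(48): [82, 48]
pushright(84): [82, 48, 84]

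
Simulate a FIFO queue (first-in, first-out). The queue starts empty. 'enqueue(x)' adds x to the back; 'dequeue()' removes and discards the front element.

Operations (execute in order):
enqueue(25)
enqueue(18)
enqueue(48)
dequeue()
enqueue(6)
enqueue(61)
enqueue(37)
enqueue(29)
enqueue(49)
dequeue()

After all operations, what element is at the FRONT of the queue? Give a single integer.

enqueue(25): queue = [25]
enqueue(18): queue = [25, 18]
enqueue(48): queue = [25, 18, 48]
dequeue(): queue = [18, 48]
enqueue(6): queue = [18, 48, 6]
enqueue(61): queue = [18, 48, 6, 61]
enqueue(37): queue = [18, 48, 6, 61, 37]
enqueue(29): queue = [18, 48, 6, 61, 37, 29]
enqueue(49): queue = [18, 48, 6, 61, 37, 29, 49]
dequeue(): queue = [48, 6, 61, 37, 29, 49]

Answer: 48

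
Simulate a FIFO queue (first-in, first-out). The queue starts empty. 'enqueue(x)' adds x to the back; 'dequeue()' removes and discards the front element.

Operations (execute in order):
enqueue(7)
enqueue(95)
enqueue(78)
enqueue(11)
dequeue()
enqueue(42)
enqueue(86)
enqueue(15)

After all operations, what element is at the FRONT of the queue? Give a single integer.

enqueue(7): queue = [7]
enqueue(95): queue = [7, 95]
enqueue(78): queue = [7, 95, 78]
enqueue(11): queue = [7, 95, 78, 11]
dequeue(): queue = [95, 78, 11]
enqueue(42): queue = [95, 78, 11, 42]
enqueue(86): queue = [95, 78, 11, 42, 86]
enqueue(15): queue = [95, 78, 11, 42, 86, 15]

Answer: 95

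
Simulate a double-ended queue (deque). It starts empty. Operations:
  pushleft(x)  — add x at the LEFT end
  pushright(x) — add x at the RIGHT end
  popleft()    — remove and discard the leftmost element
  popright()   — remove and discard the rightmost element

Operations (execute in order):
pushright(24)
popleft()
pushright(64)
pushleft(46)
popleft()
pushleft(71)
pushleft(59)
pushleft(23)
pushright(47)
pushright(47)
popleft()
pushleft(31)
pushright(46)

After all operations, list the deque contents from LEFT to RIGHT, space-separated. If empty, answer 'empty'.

Answer: 31 59 71 64 47 47 46

Derivation:
pushright(24): [24]
popleft(): []
pushright(64): [64]
pushleft(46): [46, 64]
popleft(): [64]
pushleft(71): [71, 64]
pushleft(59): [59, 71, 64]
pushleft(23): [23, 59, 71, 64]
pushright(47): [23, 59, 71, 64, 47]
pushright(47): [23, 59, 71, 64, 47, 47]
popleft(): [59, 71, 64, 47, 47]
pushleft(31): [31, 59, 71, 64, 47, 47]
pushright(46): [31, 59, 71, 64, 47, 47, 46]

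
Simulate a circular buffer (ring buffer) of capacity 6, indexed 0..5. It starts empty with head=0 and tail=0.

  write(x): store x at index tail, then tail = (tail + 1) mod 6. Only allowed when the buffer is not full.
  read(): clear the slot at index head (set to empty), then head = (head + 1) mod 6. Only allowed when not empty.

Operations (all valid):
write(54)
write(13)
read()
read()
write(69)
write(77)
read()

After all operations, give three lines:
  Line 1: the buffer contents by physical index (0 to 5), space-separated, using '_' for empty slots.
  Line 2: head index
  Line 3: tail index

Answer: _ _ _ 77 _ _
3
4

Derivation:
write(54): buf=[54 _ _ _ _ _], head=0, tail=1, size=1
write(13): buf=[54 13 _ _ _ _], head=0, tail=2, size=2
read(): buf=[_ 13 _ _ _ _], head=1, tail=2, size=1
read(): buf=[_ _ _ _ _ _], head=2, tail=2, size=0
write(69): buf=[_ _ 69 _ _ _], head=2, tail=3, size=1
write(77): buf=[_ _ 69 77 _ _], head=2, tail=4, size=2
read(): buf=[_ _ _ 77 _ _], head=3, tail=4, size=1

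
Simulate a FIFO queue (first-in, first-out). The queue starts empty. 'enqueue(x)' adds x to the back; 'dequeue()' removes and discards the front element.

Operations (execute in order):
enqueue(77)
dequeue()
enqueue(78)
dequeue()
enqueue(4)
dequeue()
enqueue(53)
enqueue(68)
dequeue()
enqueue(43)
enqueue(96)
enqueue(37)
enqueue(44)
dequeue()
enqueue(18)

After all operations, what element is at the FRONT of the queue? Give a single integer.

Answer: 43

Derivation:
enqueue(77): queue = [77]
dequeue(): queue = []
enqueue(78): queue = [78]
dequeue(): queue = []
enqueue(4): queue = [4]
dequeue(): queue = []
enqueue(53): queue = [53]
enqueue(68): queue = [53, 68]
dequeue(): queue = [68]
enqueue(43): queue = [68, 43]
enqueue(96): queue = [68, 43, 96]
enqueue(37): queue = [68, 43, 96, 37]
enqueue(44): queue = [68, 43, 96, 37, 44]
dequeue(): queue = [43, 96, 37, 44]
enqueue(18): queue = [43, 96, 37, 44, 18]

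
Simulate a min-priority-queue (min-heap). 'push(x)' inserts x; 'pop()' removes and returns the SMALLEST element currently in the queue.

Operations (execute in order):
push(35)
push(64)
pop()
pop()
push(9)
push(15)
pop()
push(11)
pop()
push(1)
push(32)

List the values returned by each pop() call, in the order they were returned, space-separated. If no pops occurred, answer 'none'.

Answer: 35 64 9 11

Derivation:
push(35): heap contents = [35]
push(64): heap contents = [35, 64]
pop() → 35: heap contents = [64]
pop() → 64: heap contents = []
push(9): heap contents = [9]
push(15): heap contents = [9, 15]
pop() → 9: heap contents = [15]
push(11): heap contents = [11, 15]
pop() → 11: heap contents = [15]
push(1): heap contents = [1, 15]
push(32): heap contents = [1, 15, 32]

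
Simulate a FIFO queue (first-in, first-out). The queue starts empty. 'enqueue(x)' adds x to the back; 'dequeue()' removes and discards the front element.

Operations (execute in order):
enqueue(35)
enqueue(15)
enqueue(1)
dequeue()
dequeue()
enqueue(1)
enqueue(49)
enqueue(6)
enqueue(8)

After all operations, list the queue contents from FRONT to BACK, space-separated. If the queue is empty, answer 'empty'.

enqueue(35): [35]
enqueue(15): [35, 15]
enqueue(1): [35, 15, 1]
dequeue(): [15, 1]
dequeue(): [1]
enqueue(1): [1, 1]
enqueue(49): [1, 1, 49]
enqueue(6): [1, 1, 49, 6]
enqueue(8): [1, 1, 49, 6, 8]

Answer: 1 1 49 6 8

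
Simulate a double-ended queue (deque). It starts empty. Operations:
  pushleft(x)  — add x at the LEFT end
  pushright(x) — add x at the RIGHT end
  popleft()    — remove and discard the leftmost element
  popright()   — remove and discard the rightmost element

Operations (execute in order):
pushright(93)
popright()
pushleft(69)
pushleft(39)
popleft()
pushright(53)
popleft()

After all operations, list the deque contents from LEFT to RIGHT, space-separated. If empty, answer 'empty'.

pushright(93): [93]
popright(): []
pushleft(69): [69]
pushleft(39): [39, 69]
popleft(): [69]
pushright(53): [69, 53]
popleft(): [53]

Answer: 53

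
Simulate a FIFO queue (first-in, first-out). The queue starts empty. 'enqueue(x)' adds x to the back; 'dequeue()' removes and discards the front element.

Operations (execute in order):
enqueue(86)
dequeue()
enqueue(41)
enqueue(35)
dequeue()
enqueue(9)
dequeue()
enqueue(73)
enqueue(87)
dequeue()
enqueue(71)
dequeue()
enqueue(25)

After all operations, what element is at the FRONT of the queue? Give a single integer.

Answer: 87

Derivation:
enqueue(86): queue = [86]
dequeue(): queue = []
enqueue(41): queue = [41]
enqueue(35): queue = [41, 35]
dequeue(): queue = [35]
enqueue(9): queue = [35, 9]
dequeue(): queue = [9]
enqueue(73): queue = [9, 73]
enqueue(87): queue = [9, 73, 87]
dequeue(): queue = [73, 87]
enqueue(71): queue = [73, 87, 71]
dequeue(): queue = [87, 71]
enqueue(25): queue = [87, 71, 25]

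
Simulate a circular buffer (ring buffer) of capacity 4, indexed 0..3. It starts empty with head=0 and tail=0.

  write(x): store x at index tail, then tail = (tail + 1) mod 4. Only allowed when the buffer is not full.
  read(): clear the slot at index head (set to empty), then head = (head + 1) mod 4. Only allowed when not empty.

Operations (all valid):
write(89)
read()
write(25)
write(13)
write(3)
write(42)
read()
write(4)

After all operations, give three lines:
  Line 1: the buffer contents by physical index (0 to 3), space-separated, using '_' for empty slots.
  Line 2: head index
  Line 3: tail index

Answer: 42 4 13 3
2
2

Derivation:
write(89): buf=[89 _ _ _], head=0, tail=1, size=1
read(): buf=[_ _ _ _], head=1, tail=1, size=0
write(25): buf=[_ 25 _ _], head=1, tail=2, size=1
write(13): buf=[_ 25 13 _], head=1, tail=3, size=2
write(3): buf=[_ 25 13 3], head=1, tail=0, size=3
write(42): buf=[42 25 13 3], head=1, tail=1, size=4
read(): buf=[42 _ 13 3], head=2, tail=1, size=3
write(4): buf=[42 4 13 3], head=2, tail=2, size=4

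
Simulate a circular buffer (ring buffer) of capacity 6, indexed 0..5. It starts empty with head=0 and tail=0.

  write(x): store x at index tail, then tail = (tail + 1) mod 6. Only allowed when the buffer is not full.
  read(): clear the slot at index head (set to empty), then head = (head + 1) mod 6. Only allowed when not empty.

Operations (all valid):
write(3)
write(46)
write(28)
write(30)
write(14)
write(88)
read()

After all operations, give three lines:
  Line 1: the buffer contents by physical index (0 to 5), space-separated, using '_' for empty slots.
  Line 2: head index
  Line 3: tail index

Answer: _ 46 28 30 14 88
1
0

Derivation:
write(3): buf=[3 _ _ _ _ _], head=0, tail=1, size=1
write(46): buf=[3 46 _ _ _ _], head=0, tail=2, size=2
write(28): buf=[3 46 28 _ _ _], head=0, tail=3, size=3
write(30): buf=[3 46 28 30 _ _], head=0, tail=4, size=4
write(14): buf=[3 46 28 30 14 _], head=0, tail=5, size=5
write(88): buf=[3 46 28 30 14 88], head=0, tail=0, size=6
read(): buf=[_ 46 28 30 14 88], head=1, tail=0, size=5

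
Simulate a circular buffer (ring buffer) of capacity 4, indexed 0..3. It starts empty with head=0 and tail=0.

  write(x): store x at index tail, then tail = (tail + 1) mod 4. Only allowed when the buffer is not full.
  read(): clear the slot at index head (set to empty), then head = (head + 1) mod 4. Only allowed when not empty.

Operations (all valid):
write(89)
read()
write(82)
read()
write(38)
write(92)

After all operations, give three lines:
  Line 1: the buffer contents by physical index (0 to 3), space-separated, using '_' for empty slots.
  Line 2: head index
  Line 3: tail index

Answer: _ _ 38 92
2
0

Derivation:
write(89): buf=[89 _ _ _], head=0, tail=1, size=1
read(): buf=[_ _ _ _], head=1, tail=1, size=0
write(82): buf=[_ 82 _ _], head=1, tail=2, size=1
read(): buf=[_ _ _ _], head=2, tail=2, size=0
write(38): buf=[_ _ 38 _], head=2, tail=3, size=1
write(92): buf=[_ _ 38 92], head=2, tail=0, size=2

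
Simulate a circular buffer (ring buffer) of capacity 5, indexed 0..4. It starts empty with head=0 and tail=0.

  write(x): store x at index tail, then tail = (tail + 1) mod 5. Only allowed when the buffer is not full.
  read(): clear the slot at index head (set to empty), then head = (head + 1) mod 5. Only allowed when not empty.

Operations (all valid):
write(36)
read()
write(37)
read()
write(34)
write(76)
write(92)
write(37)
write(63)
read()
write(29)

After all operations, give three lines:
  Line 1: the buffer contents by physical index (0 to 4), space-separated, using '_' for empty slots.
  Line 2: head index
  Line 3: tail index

write(36): buf=[36 _ _ _ _], head=0, tail=1, size=1
read(): buf=[_ _ _ _ _], head=1, tail=1, size=0
write(37): buf=[_ 37 _ _ _], head=1, tail=2, size=1
read(): buf=[_ _ _ _ _], head=2, tail=2, size=0
write(34): buf=[_ _ 34 _ _], head=2, tail=3, size=1
write(76): buf=[_ _ 34 76 _], head=2, tail=4, size=2
write(92): buf=[_ _ 34 76 92], head=2, tail=0, size=3
write(37): buf=[37 _ 34 76 92], head=2, tail=1, size=4
write(63): buf=[37 63 34 76 92], head=2, tail=2, size=5
read(): buf=[37 63 _ 76 92], head=3, tail=2, size=4
write(29): buf=[37 63 29 76 92], head=3, tail=3, size=5

Answer: 37 63 29 76 92
3
3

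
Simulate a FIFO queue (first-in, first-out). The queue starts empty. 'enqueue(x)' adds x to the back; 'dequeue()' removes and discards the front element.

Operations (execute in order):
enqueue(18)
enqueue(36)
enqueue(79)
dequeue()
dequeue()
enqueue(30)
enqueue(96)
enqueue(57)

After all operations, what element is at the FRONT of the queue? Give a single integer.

enqueue(18): queue = [18]
enqueue(36): queue = [18, 36]
enqueue(79): queue = [18, 36, 79]
dequeue(): queue = [36, 79]
dequeue(): queue = [79]
enqueue(30): queue = [79, 30]
enqueue(96): queue = [79, 30, 96]
enqueue(57): queue = [79, 30, 96, 57]

Answer: 79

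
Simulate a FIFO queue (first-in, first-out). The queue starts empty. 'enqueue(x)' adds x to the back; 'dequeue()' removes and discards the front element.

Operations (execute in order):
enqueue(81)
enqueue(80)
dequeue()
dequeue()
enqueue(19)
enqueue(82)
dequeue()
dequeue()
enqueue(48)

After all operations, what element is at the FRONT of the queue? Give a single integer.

enqueue(81): queue = [81]
enqueue(80): queue = [81, 80]
dequeue(): queue = [80]
dequeue(): queue = []
enqueue(19): queue = [19]
enqueue(82): queue = [19, 82]
dequeue(): queue = [82]
dequeue(): queue = []
enqueue(48): queue = [48]

Answer: 48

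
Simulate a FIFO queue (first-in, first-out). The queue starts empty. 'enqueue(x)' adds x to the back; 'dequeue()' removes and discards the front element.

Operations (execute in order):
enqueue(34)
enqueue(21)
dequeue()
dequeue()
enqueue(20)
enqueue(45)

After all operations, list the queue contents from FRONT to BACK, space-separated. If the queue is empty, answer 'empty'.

enqueue(34): [34]
enqueue(21): [34, 21]
dequeue(): [21]
dequeue(): []
enqueue(20): [20]
enqueue(45): [20, 45]

Answer: 20 45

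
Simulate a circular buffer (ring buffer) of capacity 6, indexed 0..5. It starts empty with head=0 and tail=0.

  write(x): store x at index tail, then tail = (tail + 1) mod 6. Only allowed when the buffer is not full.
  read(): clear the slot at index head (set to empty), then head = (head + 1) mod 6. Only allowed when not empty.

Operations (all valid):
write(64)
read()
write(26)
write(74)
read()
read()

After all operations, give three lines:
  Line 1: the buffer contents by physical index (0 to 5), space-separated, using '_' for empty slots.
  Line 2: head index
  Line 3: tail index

write(64): buf=[64 _ _ _ _ _], head=0, tail=1, size=1
read(): buf=[_ _ _ _ _ _], head=1, tail=1, size=0
write(26): buf=[_ 26 _ _ _ _], head=1, tail=2, size=1
write(74): buf=[_ 26 74 _ _ _], head=1, tail=3, size=2
read(): buf=[_ _ 74 _ _ _], head=2, tail=3, size=1
read(): buf=[_ _ _ _ _ _], head=3, tail=3, size=0

Answer: _ _ _ _ _ _
3
3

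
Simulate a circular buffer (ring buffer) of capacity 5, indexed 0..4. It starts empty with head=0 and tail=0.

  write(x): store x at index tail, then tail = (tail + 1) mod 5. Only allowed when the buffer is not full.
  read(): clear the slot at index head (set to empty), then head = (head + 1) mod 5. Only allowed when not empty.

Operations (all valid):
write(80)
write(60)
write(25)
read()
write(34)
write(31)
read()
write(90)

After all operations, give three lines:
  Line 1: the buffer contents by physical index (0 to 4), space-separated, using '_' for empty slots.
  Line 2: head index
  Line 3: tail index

Answer: 90 _ 25 34 31
2
1

Derivation:
write(80): buf=[80 _ _ _ _], head=0, tail=1, size=1
write(60): buf=[80 60 _ _ _], head=0, tail=2, size=2
write(25): buf=[80 60 25 _ _], head=0, tail=3, size=3
read(): buf=[_ 60 25 _ _], head=1, tail=3, size=2
write(34): buf=[_ 60 25 34 _], head=1, tail=4, size=3
write(31): buf=[_ 60 25 34 31], head=1, tail=0, size=4
read(): buf=[_ _ 25 34 31], head=2, tail=0, size=3
write(90): buf=[90 _ 25 34 31], head=2, tail=1, size=4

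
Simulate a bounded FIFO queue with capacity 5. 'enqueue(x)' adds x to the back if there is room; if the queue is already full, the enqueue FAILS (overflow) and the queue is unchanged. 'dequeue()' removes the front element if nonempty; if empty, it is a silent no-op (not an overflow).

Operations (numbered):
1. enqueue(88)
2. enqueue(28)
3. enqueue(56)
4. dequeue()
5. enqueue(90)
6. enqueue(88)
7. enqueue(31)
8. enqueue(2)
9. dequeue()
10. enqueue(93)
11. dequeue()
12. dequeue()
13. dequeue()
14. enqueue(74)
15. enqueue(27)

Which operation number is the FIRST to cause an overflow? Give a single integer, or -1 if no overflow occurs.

1. enqueue(88): size=1
2. enqueue(28): size=2
3. enqueue(56): size=3
4. dequeue(): size=2
5. enqueue(90): size=3
6. enqueue(88): size=4
7. enqueue(31): size=5
8. enqueue(2): size=5=cap → OVERFLOW (fail)
9. dequeue(): size=4
10. enqueue(93): size=5
11. dequeue(): size=4
12. dequeue(): size=3
13. dequeue(): size=2
14. enqueue(74): size=3
15. enqueue(27): size=4

Answer: 8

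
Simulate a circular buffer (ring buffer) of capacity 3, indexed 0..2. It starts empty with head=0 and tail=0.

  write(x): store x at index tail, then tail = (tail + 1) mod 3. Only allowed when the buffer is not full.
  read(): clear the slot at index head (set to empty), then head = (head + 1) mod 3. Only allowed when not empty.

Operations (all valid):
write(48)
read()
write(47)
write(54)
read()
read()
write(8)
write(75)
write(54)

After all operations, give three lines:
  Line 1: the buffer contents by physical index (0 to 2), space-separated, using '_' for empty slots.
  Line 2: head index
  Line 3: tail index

write(48): buf=[48 _ _], head=0, tail=1, size=1
read(): buf=[_ _ _], head=1, tail=1, size=0
write(47): buf=[_ 47 _], head=1, tail=2, size=1
write(54): buf=[_ 47 54], head=1, tail=0, size=2
read(): buf=[_ _ 54], head=2, tail=0, size=1
read(): buf=[_ _ _], head=0, tail=0, size=0
write(8): buf=[8 _ _], head=0, tail=1, size=1
write(75): buf=[8 75 _], head=0, tail=2, size=2
write(54): buf=[8 75 54], head=0, tail=0, size=3

Answer: 8 75 54
0
0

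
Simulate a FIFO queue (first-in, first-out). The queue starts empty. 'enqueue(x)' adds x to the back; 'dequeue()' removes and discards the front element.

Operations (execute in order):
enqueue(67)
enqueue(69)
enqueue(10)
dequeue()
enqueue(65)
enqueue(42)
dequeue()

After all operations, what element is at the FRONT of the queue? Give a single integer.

Answer: 10

Derivation:
enqueue(67): queue = [67]
enqueue(69): queue = [67, 69]
enqueue(10): queue = [67, 69, 10]
dequeue(): queue = [69, 10]
enqueue(65): queue = [69, 10, 65]
enqueue(42): queue = [69, 10, 65, 42]
dequeue(): queue = [10, 65, 42]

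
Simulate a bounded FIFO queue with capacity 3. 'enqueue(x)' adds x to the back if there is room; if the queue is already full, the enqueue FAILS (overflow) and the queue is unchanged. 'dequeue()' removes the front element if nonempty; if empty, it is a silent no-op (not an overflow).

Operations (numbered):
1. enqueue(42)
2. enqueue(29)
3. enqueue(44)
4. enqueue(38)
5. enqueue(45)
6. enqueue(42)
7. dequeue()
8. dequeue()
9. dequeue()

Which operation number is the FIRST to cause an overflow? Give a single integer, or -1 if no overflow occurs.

Answer: 4

Derivation:
1. enqueue(42): size=1
2. enqueue(29): size=2
3. enqueue(44): size=3
4. enqueue(38): size=3=cap → OVERFLOW (fail)
5. enqueue(45): size=3=cap → OVERFLOW (fail)
6. enqueue(42): size=3=cap → OVERFLOW (fail)
7. dequeue(): size=2
8. dequeue(): size=1
9. dequeue(): size=0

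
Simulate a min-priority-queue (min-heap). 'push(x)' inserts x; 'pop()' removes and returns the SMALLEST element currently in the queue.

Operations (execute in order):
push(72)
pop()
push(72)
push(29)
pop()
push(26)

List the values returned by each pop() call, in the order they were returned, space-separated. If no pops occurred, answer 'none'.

push(72): heap contents = [72]
pop() → 72: heap contents = []
push(72): heap contents = [72]
push(29): heap contents = [29, 72]
pop() → 29: heap contents = [72]
push(26): heap contents = [26, 72]

Answer: 72 29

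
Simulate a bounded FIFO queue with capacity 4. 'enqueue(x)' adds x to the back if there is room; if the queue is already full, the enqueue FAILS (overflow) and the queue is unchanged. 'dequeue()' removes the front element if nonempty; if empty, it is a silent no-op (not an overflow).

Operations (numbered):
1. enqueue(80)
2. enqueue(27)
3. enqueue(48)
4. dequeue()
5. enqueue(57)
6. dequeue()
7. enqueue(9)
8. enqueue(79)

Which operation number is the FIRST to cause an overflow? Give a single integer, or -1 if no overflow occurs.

1. enqueue(80): size=1
2. enqueue(27): size=2
3. enqueue(48): size=3
4. dequeue(): size=2
5. enqueue(57): size=3
6. dequeue(): size=2
7. enqueue(9): size=3
8. enqueue(79): size=4

Answer: -1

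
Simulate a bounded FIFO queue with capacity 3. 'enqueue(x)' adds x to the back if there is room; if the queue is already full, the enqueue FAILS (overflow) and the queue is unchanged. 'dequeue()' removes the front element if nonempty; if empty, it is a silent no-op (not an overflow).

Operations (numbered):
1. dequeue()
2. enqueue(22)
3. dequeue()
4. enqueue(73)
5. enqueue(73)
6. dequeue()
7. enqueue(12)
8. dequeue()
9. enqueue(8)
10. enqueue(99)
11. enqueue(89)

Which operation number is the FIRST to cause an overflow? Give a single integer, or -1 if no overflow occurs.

1. dequeue(): empty, no-op, size=0
2. enqueue(22): size=1
3. dequeue(): size=0
4. enqueue(73): size=1
5. enqueue(73): size=2
6. dequeue(): size=1
7. enqueue(12): size=2
8. dequeue(): size=1
9. enqueue(8): size=2
10. enqueue(99): size=3
11. enqueue(89): size=3=cap → OVERFLOW (fail)

Answer: 11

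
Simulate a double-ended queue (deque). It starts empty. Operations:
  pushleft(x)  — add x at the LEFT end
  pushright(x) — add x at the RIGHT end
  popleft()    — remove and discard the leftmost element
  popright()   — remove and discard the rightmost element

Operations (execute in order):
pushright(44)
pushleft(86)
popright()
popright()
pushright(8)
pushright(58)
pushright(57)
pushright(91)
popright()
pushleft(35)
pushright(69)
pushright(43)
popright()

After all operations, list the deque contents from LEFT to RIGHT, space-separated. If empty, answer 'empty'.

pushright(44): [44]
pushleft(86): [86, 44]
popright(): [86]
popright(): []
pushright(8): [8]
pushright(58): [8, 58]
pushright(57): [8, 58, 57]
pushright(91): [8, 58, 57, 91]
popright(): [8, 58, 57]
pushleft(35): [35, 8, 58, 57]
pushright(69): [35, 8, 58, 57, 69]
pushright(43): [35, 8, 58, 57, 69, 43]
popright(): [35, 8, 58, 57, 69]

Answer: 35 8 58 57 69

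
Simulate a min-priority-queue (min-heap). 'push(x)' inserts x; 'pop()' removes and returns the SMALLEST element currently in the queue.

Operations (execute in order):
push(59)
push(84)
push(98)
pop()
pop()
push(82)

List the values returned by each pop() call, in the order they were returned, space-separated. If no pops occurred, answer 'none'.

Answer: 59 84

Derivation:
push(59): heap contents = [59]
push(84): heap contents = [59, 84]
push(98): heap contents = [59, 84, 98]
pop() → 59: heap contents = [84, 98]
pop() → 84: heap contents = [98]
push(82): heap contents = [82, 98]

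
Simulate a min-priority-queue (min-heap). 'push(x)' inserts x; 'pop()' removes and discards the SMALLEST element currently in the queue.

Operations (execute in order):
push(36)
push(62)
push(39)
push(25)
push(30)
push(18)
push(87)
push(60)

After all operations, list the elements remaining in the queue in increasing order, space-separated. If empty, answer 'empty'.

Answer: 18 25 30 36 39 60 62 87

Derivation:
push(36): heap contents = [36]
push(62): heap contents = [36, 62]
push(39): heap contents = [36, 39, 62]
push(25): heap contents = [25, 36, 39, 62]
push(30): heap contents = [25, 30, 36, 39, 62]
push(18): heap contents = [18, 25, 30, 36, 39, 62]
push(87): heap contents = [18, 25, 30, 36, 39, 62, 87]
push(60): heap contents = [18, 25, 30, 36, 39, 60, 62, 87]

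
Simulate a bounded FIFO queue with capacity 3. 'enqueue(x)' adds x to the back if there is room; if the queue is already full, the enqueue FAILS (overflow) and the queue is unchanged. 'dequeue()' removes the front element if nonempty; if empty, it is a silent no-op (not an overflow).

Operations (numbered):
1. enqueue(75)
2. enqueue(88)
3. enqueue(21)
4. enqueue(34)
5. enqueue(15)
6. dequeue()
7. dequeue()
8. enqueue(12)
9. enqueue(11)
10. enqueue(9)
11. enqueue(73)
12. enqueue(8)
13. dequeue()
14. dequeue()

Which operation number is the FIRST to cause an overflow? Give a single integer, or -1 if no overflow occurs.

Answer: 4

Derivation:
1. enqueue(75): size=1
2. enqueue(88): size=2
3. enqueue(21): size=3
4. enqueue(34): size=3=cap → OVERFLOW (fail)
5. enqueue(15): size=3=cap → OVERFLOW (fail)
6. dequeue(): size=2
7. dequeue(): size=1
8. enqueue(12): size=2
9. enqueue(11): size=3
10. enqueue(9): size=3=cap → OVERFLOW (fail)
11. enqueue(73): size=3=cap → OVERFLOW (fail)
12. enqueue(8): size=3=cap → OVERFLOW (fail)
13. dequeue(): size=2
14. dequeue(): size=1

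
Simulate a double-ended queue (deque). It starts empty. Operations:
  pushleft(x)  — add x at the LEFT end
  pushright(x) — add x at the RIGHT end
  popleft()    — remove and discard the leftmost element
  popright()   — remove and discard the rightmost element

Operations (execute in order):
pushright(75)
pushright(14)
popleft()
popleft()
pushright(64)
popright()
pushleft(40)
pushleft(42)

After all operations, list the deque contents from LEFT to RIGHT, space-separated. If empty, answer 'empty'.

pushright(75): [75]
pushright(14): [75, 14]
popleft(): [14]
popleft(): []
pushright(64): [64]
popright(): []
pushleft(40): [40]
pushleft(42): [42, 40]

Answer: 42 40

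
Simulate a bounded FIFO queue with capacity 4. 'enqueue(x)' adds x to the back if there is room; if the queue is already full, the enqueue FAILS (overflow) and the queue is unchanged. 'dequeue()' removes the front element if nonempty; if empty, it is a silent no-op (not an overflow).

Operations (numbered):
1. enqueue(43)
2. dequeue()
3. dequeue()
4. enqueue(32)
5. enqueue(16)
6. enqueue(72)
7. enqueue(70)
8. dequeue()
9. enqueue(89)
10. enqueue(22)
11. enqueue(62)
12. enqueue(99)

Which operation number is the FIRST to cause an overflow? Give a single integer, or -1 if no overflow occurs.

1. enqueue(43): size=1
2. dequeue(): size=0
3. dequeue(): empty, no-op, size=0
4. enqueue(32): size=1
5. enqueue(16): size=2
6. enqueue(72): size=3
7. enqueue(70): size=4
8. dequeue(): size=3
9. enqueue(89): size=4
10. enqueue(22): size=4=cap → OVERFLOW (fail)
11. enqueue(62): size=4=cap → OVERFLOW (fail)
12. enqueue(99): size=4=cap → OVERFLOW (fail)

Answer: 10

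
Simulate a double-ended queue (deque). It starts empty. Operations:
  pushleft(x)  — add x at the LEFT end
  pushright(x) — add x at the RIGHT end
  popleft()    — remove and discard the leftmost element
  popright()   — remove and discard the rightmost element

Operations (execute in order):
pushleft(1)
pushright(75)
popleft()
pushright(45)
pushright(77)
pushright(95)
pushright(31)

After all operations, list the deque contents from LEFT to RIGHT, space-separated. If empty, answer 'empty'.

pushleft(1): [1]
pushright(75): [1, 75]
popleft(): [75]
pushright(45): [75, 45]
pushright(77): [75, 45, 77]
pushright(95): [75, 45, 77, 95]
pushright(31): [75, 45, 77, 95, 31]

Answer: 75 45 77 95 31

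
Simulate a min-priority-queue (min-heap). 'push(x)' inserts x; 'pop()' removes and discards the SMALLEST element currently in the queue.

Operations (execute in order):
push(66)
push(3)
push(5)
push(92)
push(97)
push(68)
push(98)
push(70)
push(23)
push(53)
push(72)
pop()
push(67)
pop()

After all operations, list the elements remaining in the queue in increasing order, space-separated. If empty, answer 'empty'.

Answer: 23 53 66 67 68 70 72 92 97 98

Derivation:
push(66): heap contents = [66]
push(3): heap contents = [3, 66]
push(5): heap contents = [3, 5, 66]
push(92): heap contents = [3, 5, 66, 92]
push(97): heap contents = [3, 5, 66, 92, 97]
push(68): heap contents = [3, 5, 66, 68, 92, 97]
push(98): heap contents = [3, 5, 66, 68, 92, 97, 98]
push(70): heap contents = [3, 5, 66, 68, 70, 92, 97, 98]
push(23): heap contents = [3, 5, 23, 66, 68, 70, 92, 97, 98]
push(53): heap contents = [3, 5, 23, 53, 66, 68, 70, 92, 97, 98]
push(72): heap contents = [3, 5, 23, 53, 66, 68, 70, 72, 92, 97, 98]
pop() → 3: heap contents = [5, 23, 53, 66, 68, 70, 72, 92, 97, 98]
push(67): heap contents = [5, 23, 53, 66, 67, 68, 70, 72, 92, 97, 98]
pop() → 5: heap contents = [23, 53, 66, 67, 68, 70, 72, 92, 97, 98]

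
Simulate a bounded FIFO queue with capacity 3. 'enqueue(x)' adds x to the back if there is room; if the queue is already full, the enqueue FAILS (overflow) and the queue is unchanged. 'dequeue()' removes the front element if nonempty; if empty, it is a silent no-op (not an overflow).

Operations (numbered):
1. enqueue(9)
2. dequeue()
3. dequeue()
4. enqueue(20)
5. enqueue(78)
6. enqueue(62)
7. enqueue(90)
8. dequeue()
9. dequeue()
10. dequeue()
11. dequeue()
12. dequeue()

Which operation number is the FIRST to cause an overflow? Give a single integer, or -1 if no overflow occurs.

1. enqueue(9): size=1
2. dequeue(): size=0
3. dequeue(): empty, no-op, size=0
4. enqueue(20): size=1
5. enqueue(78): size=2
6. enqueue(62): size=3
7. enqueue(90): size=3=cap → OVERFLOW (fail)
8. dequeue(): size=2
9. dequeue(): size=1
10. dequeue(): size=0
11. dequeue(): empty, no-op, size=0
12. dequeue(): empty, no-op, size=0

Answer: 7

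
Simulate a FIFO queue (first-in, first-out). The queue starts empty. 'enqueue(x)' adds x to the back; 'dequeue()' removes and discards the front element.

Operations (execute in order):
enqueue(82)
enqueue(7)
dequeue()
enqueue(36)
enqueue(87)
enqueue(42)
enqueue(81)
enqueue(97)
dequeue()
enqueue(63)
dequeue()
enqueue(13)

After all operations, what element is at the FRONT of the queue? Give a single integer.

enqueue(82): queue = [82]
enqueue(7): queue = [82, 7]
dequeue(): queue = [7]
enqueue(36): queue = [7, 36]
enqueue(87): queue = [7, 36, 87]
enqueue(42): queue = [7, 36, 87, 42]
enqueue(81): queue = [7, 36, 87, 42, 81]
enqueue(97): queue = [7, 36, 87, 42, 81, 97]
dequeue(): queue = [36, 87, 42, 81, 97]
enqueue(63): queue = [36, 87, 42, 81, 97, 63]
dequeue(): queue = [87, 42, 81, 97, 63]
enqueue(13): queue = [87, 42, 81, 97, 63, 13]

Answer: 87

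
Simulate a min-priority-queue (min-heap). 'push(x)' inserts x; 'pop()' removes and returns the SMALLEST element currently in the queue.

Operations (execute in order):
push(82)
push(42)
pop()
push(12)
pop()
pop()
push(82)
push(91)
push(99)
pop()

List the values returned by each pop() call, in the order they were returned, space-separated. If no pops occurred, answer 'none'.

Answer: 42 12 82 82

Derivation:
push(82): heap contents = [82]
push(42): heap contents = [42, 82]
pop() → 42: heap contents = [82]
push(12): heap contents = [12, 82]
pop() → 12: heap contents = [82]
pop() → 82: heap contents = []
push(82): heap contents = [82]
push(91): heap contents = [82, 91]
push(99): heap contents = [82, 91, 99]
pop() → 82: heap contents = [91, 99]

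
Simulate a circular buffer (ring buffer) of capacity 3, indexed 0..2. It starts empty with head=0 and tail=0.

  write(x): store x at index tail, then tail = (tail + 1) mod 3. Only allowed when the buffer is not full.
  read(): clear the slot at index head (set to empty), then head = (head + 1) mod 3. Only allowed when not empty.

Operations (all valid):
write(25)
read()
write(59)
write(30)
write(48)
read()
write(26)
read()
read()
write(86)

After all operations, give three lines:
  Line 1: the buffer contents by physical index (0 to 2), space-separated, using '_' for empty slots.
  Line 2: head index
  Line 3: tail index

write(25): buf=[25 _ _], head=0, tail=1, size=1
read(): buf=[_ _ _], head=1, tail=1, size=0
write(59): buf=[_ 59 _], head=1, tail=2, size=1
write(30): buf=[_ 59 30], head=1, tail=0, size=2
write(48): buf=[48 59 30], head=1, tail=1, size=3
read(): buf=[48 _ 30], head=2, tail=1, size=2
write(26): buf=[48 26 30], head=2, tail=2, size=3
read(): buf=[48 26 _], head=0, tail=2, size=2
read(): buf=[_ 26 _], head=1, tail=2, size=1
write(86): buf=[_ 26 86], head=1, tail=0, size=2

Answer: _ 26 86
1
0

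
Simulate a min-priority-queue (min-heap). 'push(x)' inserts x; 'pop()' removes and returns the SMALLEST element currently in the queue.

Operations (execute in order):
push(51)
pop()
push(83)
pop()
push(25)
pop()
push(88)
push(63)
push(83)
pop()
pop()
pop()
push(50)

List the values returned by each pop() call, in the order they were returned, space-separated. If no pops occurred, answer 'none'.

push(51): heap contents = [51]
pop() → 51: heap contents = []
push(83): heap contents = [83]
pop() → 83: heap contents = []
push(25): heap contents = [25]
pop() → 25: heap contents = []
push(88): heap contents = [88]
push(63): heap contents = [63, 88]
push(83): heap contents = [63, 83, 88]
pop() → 63: heap contents = [83, 88]
pop() → 83: heap contents = [88]
pop() → 88: heap contents = []
push(50): heap contents = [50]

Answer: 51 83 25 63 83 88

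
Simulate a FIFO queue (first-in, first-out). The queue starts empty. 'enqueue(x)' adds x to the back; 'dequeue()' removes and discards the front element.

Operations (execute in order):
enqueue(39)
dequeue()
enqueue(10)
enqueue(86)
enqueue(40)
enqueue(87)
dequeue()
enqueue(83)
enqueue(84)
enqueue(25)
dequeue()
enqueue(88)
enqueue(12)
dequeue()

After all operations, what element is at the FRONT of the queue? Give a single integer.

enqueue(39): queue = [39]
dequeue(): queue = []
enqueue(10): queue = [10]
enqueue(86): queue = [10, 86]
enqueue(40): queue = [10, 86, 40]
enqueue(87): queue = [10, 86, 40, 87]
dequeue(): queue = [86, 40, 87]
enqueue(83): queue = [86, 40, 87, 83]
enqueue(84): queue = [86, 40, 87, 83, 84]
enqueue(25): queue = [86, 40, 87, 83, 84, 25]
dequeue(): queue = [40, 87, 83, 84, 25]
enqueue(88): queue = [40, 87, 83, 84, 25, 88]
enqueue(12): queue = [40, 87, 83, 84, 25, 88, 12]
dequeue(): queue = [87, 83, 84, 25, 88, 12]

Answer: 87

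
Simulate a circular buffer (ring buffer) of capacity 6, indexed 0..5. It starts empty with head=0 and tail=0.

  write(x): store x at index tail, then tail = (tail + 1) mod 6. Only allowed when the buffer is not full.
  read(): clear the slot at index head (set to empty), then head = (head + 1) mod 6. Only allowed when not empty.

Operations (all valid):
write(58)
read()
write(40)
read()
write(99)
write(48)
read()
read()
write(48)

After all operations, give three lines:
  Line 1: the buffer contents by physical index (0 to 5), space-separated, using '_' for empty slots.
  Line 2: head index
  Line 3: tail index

Answer: _ _ _ _ 48 _
4
5

Derivation:
write(58): buf=[58 _ _ _ _ _], head=0, tail=1, size=1
read(): buf=[_ _ _ _ _ _], head=1, tail=1, size=0
write(40): buf=[_ 40 _ _ _ _], head=1, tail=2, size=1
read(): buf=[_ _ _ _ _ _], head=2, tail=2, size=0
write(99): buf=[_ _ 99 _ _ _], head=2, tail=3, size=1
write(48): buf=[_ _ 99 48 _ _], head=2, tail=4, size=2
read(): buf=[_ _ _ 48 _ _], head=3, tail=4, size=1
read(): buf=[_ _ _ _ _ _], head=4, tail=4, size=0
write(48): buf=[_ _ _ _ 48 _], head=4, tail=5, size=1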